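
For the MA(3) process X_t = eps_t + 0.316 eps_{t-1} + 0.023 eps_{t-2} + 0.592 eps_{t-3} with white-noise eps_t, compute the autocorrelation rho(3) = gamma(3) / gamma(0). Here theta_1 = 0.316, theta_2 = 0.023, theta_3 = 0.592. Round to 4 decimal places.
\rho(3) = 0.4080

For an MA(q) process with theta_0 = 1, the autocovariance is
  gamma(k) = sigma^2 * sum_{i=0..q-k} theta_i * theta_{i+k},
and rho(k) = gamma(k) / gamma(0). Sigma^2 cancels.
  numerator   = (1)*(0.592) = 0.592.
  denominator = (1)^2 + (0.316)^2 + (0.023)^2 + (0.592)^2 = 1.450849.
  rho(3) = 0.592 / 1.450849 = 0.4080.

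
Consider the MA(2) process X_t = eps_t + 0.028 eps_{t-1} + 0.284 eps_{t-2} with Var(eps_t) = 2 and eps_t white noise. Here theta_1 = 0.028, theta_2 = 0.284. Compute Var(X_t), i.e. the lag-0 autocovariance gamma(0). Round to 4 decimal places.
\gamma(0) = 2.1629

For an MA(q) process X_t = eps_t + sum_i theta_i eps_{t-i} with
Var(eps_t) = sigma^2, the variance is
  gamma(0) = sigma^2 * (1 + sum_i theta_i^2).
  sum_i theta_i^2 = (0.028)^2 + (0.284)^2 = 0.000784 + 0.080656 = 0.08144.
  gamma(0) = 2 * (1 + 0.08144) = 2 * 1.08144 = 2.16288, which rounds to 2.1629.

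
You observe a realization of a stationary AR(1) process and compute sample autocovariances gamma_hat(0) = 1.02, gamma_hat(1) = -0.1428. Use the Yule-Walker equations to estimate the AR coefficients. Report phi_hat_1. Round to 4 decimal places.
\hat\phi_{1} = -0.1400

The Yule-Walker equations for an AR(p) process read, in matrix form,
  Gamma_p phi = r_p,   with   (Gamma_p)_{ij} = gamma(|i - j|),
                       (r_p)_i = gamma(i),   i,j = 1..p.
Substitute the sample gammas (Toeplitz matrix and right-hand side of size 1):
  Gamma_p = [[1.02]]
  r_p     = [-0.1428]
With p = 1 this is the single equation gamma(0) phi_1 = gamma(1):
  phi_hat_1 = gamma(1) / gamma(0) = -0.1428 / 1.02 = -0.1400.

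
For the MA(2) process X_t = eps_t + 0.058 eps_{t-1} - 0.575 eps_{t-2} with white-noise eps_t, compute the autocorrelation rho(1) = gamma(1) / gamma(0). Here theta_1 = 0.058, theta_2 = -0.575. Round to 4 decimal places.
\rho(1) = 0.0185

For an MA(q) process with theta_0 = 1, the autocovariance is
  gamma(k) = sigma^2 * sum_{i=0..q-k} theta_i * theta_{i+k},
and rho(k) = gamma(k) / gamma(0). Sigma^2 cancels.
  numerator   = (1)*(0.058) + (0.058)*(-0.575) = 0.02465.
  denominator = (1)^2 + (0.058)^2 + (-0.575)^2 = 1.333989.
  rho(1) = 0.02465 / 1.333989 = 0.0185.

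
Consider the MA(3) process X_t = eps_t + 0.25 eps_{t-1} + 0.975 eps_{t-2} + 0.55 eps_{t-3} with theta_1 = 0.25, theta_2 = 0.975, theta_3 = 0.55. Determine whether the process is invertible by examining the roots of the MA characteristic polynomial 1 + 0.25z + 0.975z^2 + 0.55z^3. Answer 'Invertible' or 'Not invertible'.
\text{Not invertible}

The MA(q) characteristic polynomial is P(z) = 1 + 0.25z + 0.975z^2 + 0.55z^3.
Invertibility requires all roots to lie outside the unit circle, i.e. |z| > 1 for every root.
Degree 3: look for a simple real root z0 first, then factor out (1 - z/z0) and solve the remaining quadratic.
Testing z0 = -2: P(-2) = 1 + (0.25)(-2) + (0.975)(-2)^2 + (0.55)(-2)^3
  = 1 + (-0.5) + (3.9) + (-4.4) = 0.  So z_0 = -2 is a root, |z_0| = 2.
Divide out the factor (1 + 0.5 z) = (1 - z/z0) (since 1/z0 = -0.5):
  P(z) = (1 + 0.5 z)(1 + (-0.25) z + (1.1) z^2)
  [check: z-coef -0.25 - (-0.5) = 0.25; z^2-coef 1.1 - (-0.5)(-0.25) = 0.975; z^3-coef -(-0.5)(1.1) = 0.55.]
Remaining roots from the quadratic factor 1 + (-0.25) z + (1.1) z^2:
  Set 1 + (-0.25) z + (1.1) z^2 = 0, i.e. a z^2 + b z + c = 0 with a = 1.1, b = -0.25, c = 1.
  Discriminant D = b^2 - 4ac = (-0.25)^2 - 4*(1.1)*1 = 0.0625 - (4.4) = -4.3375.
  D < 0, so the roots are the complex-conjugate pair z = (-b +/- i sqrt(-D)) / (2a) = 0.1136 +/- 0.9467i.
  For a conjugate pair |z|^2 = z * conj(z) = (product of roots) = c/a = 1/(1.1) = 0.909091, so |z| = sqrt(0.909091) = 0.9535 for both roots.
Moduli of all roots: 2.0000, 0.9535, 0.9535.
All moduli strictly greater than 1? No.
Verdict: Not invertible.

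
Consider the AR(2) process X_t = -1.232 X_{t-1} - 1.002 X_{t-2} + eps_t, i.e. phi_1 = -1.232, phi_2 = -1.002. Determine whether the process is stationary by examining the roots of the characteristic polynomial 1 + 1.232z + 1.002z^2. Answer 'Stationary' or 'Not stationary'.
\text{Not stationary}

The AR(p) characteristic polynomial is P(z) = 1 + 1.232z + 1.002z^2.
Stationarity requires all roots to lie outside the unit circle, i.e. |z| > 1 for every root.
Set 1 + (1.232) z + (1.002) z^2 = 0, i.e. a z^2 + b z + c = 0 with a = 1.002, b = 1.232, c = 1.
Discriminant D = b^2 - 4ac = (1.232)^2 - 4*(1.002)*1 = 1.517824 - (4.008) = -2.490176.
D < 0, so the roots are the complex-conjugate pair z = (-b +/- i sqrt(-D)) / (2a) = -0.6148 +/- 0.7874i.
For a conjugate pair |z|^2 = z * conj(z) = (product of roots) = c/a = 1/(1.002) = 0.998004, so |z| = sqrt(0.998004) = 0.999 for both roots.
Moduli of all roots: 0.9990, 0.9990.
All moduli strictly greater than 1? No.
Verdict: Not stationary.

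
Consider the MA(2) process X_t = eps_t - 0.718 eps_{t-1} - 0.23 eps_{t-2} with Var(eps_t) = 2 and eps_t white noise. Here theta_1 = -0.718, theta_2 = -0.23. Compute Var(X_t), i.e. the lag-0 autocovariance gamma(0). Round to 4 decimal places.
\gamma(0) = 3.1368

For an MA(q) process X_t = eps_t + sum_i theta_i eps_{t-i} with
Var(eps_t) = sigma^2, the variance is
  gamma(0) = sigma^2 * (1 + sum_i theta_i^2).
  sum_i theta_i^2 = (-0.718)^2 + (-0.23)^2 = 0.515524 + 0.0529 = 0.568424.
  gamma(0) = 2 * (1 + 0.568424) = 2 * 1.568424 = 3.136848, which rounds to 3.1368.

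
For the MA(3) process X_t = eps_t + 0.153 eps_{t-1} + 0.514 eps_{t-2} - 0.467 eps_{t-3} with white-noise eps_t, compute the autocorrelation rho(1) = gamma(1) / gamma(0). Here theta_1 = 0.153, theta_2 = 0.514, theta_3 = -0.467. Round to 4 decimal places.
\rho(1) = -0.0056

For an MA(q) process with theta_0 = 1, the autocovariance is
  gamma(k) = sigma^2 * sum_{i=0..q-k} theta_i * theta_{i+k},
and rho(k) = gamma(k) / gamma(0). Sigma^2 cancels.
  numerator   = (1)*(0.153) + (0.153)*(0.514) + (0.514)*(-0.467) = -0.008396.
  denominator = (1)^2 + (0.153)^2 + (0.514)^2 + (-0.467)^2 = 1.505694.
  rho(1) = -0.008396 / 1.505694 = -0.0056.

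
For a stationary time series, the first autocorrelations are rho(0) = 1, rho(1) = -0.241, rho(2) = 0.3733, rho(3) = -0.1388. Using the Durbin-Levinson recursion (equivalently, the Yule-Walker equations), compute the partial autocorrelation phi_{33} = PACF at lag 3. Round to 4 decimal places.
\phi_{33} = 0.0020

The PACF at lag k is phi_{kk}, the last component of the solution
to the Yule-Walker system G_k phi = r_k where
  (G_k)_{ij} = rho(|i - j|), (r_k)_i = rho(i), i,j = 1..k.
Equivalently, Durbin-Levinson gives phi_{kk} iteratively:
  phi_{11} = rho(1)
  phi_{kk} = [rho(k) - sum_{j=1..k-1} phi_{k-1,j} rho(k-j)]
            / [1 - sum_{j=1..k-1} phi_{k-1,j} rho(j)],
  phi_{k,j} = phi_{k-1,j} - phi_{kk} phi_{k-1,k-j},  j = 1..k-1.
Step k = 1:
  phi_11 = rho(1) = -0.241.
Step k = 2:
  phi_22 = [rho(2) - phi_11 rho(1)] / [1 - phi_11 rho(1)] = [0.3733 - (-0.241)(-0.241)] / [1 - (-0.241)(-0.241)]
         = 0.315219 / 0.941919 = 0.334656.
  Update: phi_21 = phi_11 - phi_22 phi_11 = -0.241 - (0.334656)(-0.241) = -0.160348.
Step k = 3:
  phi_33 = [rho(3) - phi_21 rho(2) - phi_22 rho(1)] / [1 - phi_21 rho(1) - phi_22 rho(2)]
    numerator   = -0.1388 - (-0.160348)(0.3733) - (0.334656)(-0.241) = 0.00170999
    denominator = 1 - (-0.160348)(-0.241) - (0.334656)(0.3733) = 0.83642902
  phi_33 = 0.00170999 / 0.83642902 = 0.002.
Therefore phi_{33} = 0.0020.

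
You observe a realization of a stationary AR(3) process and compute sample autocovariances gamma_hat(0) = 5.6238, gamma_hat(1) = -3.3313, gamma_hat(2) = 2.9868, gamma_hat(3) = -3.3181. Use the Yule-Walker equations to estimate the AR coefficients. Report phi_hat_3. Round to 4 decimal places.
\hat\phi_{3} = -0.3310

The Yule-Walker equations for an AR(p) process read, in matrix form,
  Gamma_p phi = r_p,   with   (Gamma_p)_{ij} = gamma(|i - j|),
                       (r_p)_i = gamma(i),   i,j = 1..p.
Substitute the sample gammas (Toeplitz matrix and right-hand side of size 3):
  Gamma_p = [[5.6238, -3.3313, 2.9868], [-3.3313, 5.6238, -3.3313], [2.9868, -3.3313, 5.6238]]
  r_p     = [-3.3313, 2.9868, -3.3181]
Written out (R1..R3):
  (R1) 5.6238 phi_1 - 3.3313 phi_2 + 2.9868 phi_3 = -3.3313
  (R2) -3.3313 phi_1 + 5.6238 phi_2 - 3.3313 phi_3 = 2.9868
  (R3) 2.9868 phi_1 - 3.3313 phi_2 + 5.6238 phi_3 = -3.3181
Gaussian elimination:
  R2 <- R2 - (-3.3313/5.6238) R1 = R2 - (-0.592357) R1:  3.65048 phi_2 - 1.562047 phi_3 = 1.01348
  R3 <- R3 - (2.9868/5.6238) R1 = R3 - (0.5311) R1:  -1.562047 phi_2 + 4.037511 phi_3 = -1.548847
  R3 <- R3 - (-1.562047/3.65048) R2 = R3 - (-0.427902) R2:  3.369108 phi_3 = -1.115177
Back-substitution:
  phi_hat_3 = -1.115177 / 3.369108 = -0.331001
  phi_hat_2 = (1.01348 - (-1.562047)(-0.331001)) / 3.65048 = 0.135993
  phi_hat_1 = (-3.3313 - (-3.3313)(0.135993) - (2.9868)(-0.331001)) / 5.6238 = -0.336006
So phi_hat = [-0.3360, 0.1360, -0.3310].
Therefore phi_hat_3 = -0.3310.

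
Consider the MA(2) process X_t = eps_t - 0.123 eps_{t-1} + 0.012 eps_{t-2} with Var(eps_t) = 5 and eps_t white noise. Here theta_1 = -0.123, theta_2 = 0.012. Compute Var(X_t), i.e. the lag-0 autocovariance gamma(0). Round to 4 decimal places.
\gamma(0) = 5.0764

For an MA(q) process X_t = eps_t + sum_i theta_i eps_{t-i} with
Var(eps_t) = sigma^2, the variance is
  gamma(0) = sigma^2 * (1 + sum_i theta_i^2).
  sum_i theta_i^2 = (-0.123)^2 + (0.012)^2 = 0.015129 + 0.000144 = 0.015273.
  gamma(0) = 5 * (1 + 0.015273) = 5 * 1.015273 = 5.076365, which rounds to 5.0764.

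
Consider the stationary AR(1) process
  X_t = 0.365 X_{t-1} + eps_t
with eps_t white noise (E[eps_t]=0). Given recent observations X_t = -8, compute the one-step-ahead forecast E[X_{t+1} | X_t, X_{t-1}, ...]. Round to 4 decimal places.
E[X_{t+1} \mid \mathcal F_t] = -2.9200

For an AR(p) model X_t = c + sum_i phi_i X_{t-i} + eps_t, the
one-step-ahead conditional mean is
  E[X_{t+1} | X_t, ...] = c + sum_i phi_i X_{t+1-i}.
Substitute known values:
  E[X_{t+1} | ...] = (0.365) * (-8)
                   = -2.9200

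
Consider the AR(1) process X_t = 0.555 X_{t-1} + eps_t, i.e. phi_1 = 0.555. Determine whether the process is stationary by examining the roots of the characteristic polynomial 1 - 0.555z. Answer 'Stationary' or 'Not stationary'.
\text{Stationary}

The AR(p) characteristic polynomial is P(z) = 1 - 0.555z.
Stationarity requires all roots to lie outside the unit circle, i.e. |z| > 1 for every root.
This is linear in z: 1 + (-0.555) z = 0  =>  z = -1/(-0.555) = 1.801802,  |z| = 1.801802.
Moduli of all roots: 1.8018.
All moduli strictly greater than 1? Yes.
Verdict: Stationary.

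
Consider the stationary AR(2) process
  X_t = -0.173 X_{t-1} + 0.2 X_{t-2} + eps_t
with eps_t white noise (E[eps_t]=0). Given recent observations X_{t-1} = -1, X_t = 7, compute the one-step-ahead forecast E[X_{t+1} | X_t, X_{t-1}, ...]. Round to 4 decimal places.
E[X_{t+1} \mid \mathcal F_t] = -1.4110

For an AR(p) model X_t = c + sum_i phi_i X_{t-i} + eps_t, the
one-step-ahead conditional mean is
  E[X_{t+1} | X_t, ...] = c + sum_i phi_i X_{t+1-i}.
Substitute known values:
  E[X_{t+1} | ...] = (-0.173) * (7) + (0.2) * (-1)
                   = -1.4110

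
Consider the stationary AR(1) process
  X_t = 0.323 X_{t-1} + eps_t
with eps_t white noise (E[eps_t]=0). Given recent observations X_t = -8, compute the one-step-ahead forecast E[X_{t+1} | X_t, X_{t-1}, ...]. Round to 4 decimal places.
E[X_{t+1} \mid \mathcal F_t] = -2.5840

For an AR(p) model X_t = c + sum_i phi_i X_{t-i} + eps_t, the
one-step-ahead conditional mean is
  E[X_{t+1} | X_t, ...] = c + sum_i phi_i X_{t+1-i}.
Substitute known values:
  E[X_{t+1} | ...] = (0.323) * (-8)
                   = -2.5840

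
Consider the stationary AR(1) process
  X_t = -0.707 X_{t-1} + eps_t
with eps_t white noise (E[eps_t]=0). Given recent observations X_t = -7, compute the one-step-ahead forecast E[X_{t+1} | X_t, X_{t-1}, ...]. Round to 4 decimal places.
E[X_{t+1} \mid \mathcal F_t] = 4.9490

For an AR(p) model X_t = c + sum_i phi_i X_{t-i} + eps_t, the
one-step-ahead conditional mean is
  E[X_{t+1} | X_t, ...] = c + sum_i phi_i X_{t+1-i}.
Substitute known values:
  E[X_{t+1} | ...] = (-0.707) * (-7)
                   = 4.9490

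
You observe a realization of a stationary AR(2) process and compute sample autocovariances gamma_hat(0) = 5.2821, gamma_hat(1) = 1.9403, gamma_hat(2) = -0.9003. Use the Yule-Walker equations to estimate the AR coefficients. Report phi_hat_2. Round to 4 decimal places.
\hat\phi_{2} = -0.3530

The Yule-Walker equations for an AR(p) process read, in matrix form,
  Gamma_p phi = r_p,   with   (Gamma_p)_{ij} = gamma(|i - j|),
                       (r_p)_i = gamma(i),   i,j = 1..p.
Substitute the sample gammas (Toeplitz matrix and right-hand side of size 2):
  Gamma_p = [[5.2821, 1.9403], [1.9403, 5.2821]]
  r_p     = [1.9403, -0.9003]
Written out:
  5.2821 phi_1 + 1.9403 phi_2 = 1.9403
  1.9403 phi_1 + 5.2821 phi_2 = -0.9003
Solve by Cramer's rule:
  det = gamma(0)^2 - gamma(1)^2 = (5.2821)^2 - (1.9403)^2 = 27.90058041 - 3.76476409 = 24.13581632
  phi_hat_1 = [gamma(1) gamma(0) - gamma(1) gamma(2)] / det = [(1.9403)(5.2821) - (1.9403)(-0.9003)] / 24.13581632 = 11.99571072 / 24.13581632 = 0.497
  phi_hat_2 = [gamma(0) gamma(2) - gamma(1)^2] / det = [(5.2821)(-0.9003) - (1.9403)^2] / 24.13581632 = -8.52023872 / 24.13581632 = -0.353
So phi_hat = [0.4970, -0.3530].
Therefore phi_hat_2 = -0.3530.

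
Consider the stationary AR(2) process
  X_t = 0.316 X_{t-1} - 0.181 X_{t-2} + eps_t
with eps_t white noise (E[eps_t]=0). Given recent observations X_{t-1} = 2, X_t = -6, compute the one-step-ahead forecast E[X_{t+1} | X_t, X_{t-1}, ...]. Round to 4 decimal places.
E[X_{t+1} \mid \mathcal F_t] = -2.2580

For an AR(p) model X_t = c + sum_i phi_i X_{t-i} + eps_t, the
one-step-ahead conditional mean is
  E[X_{t+1} | X_t, ...] = c + sum_i phi_i X_{t+1-i}.
Substitute known values:
  E[X_{t+1} | ...] = (0.316) * (-6) + (-0.181) * (2)
                   = -2.2580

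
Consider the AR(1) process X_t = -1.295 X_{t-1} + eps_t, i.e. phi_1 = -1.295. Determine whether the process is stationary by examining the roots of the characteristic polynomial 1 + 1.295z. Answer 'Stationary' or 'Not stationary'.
\text{Not stationary}

The AR(p) characteristic polynomial is P(z) = 1 + 1.295z.
Stationarity requires all roots to lie outside the unit circle, i.e. |z| > 1 for every root.
This is linear in z: 1 + (1.295) z = 0  =>  z = -1/(1.295) = -0.772201,  |z| = 0.772201.
Moduli of all roots: 0.7722.
All moduli strictly greater than 1? No.
Verdict: Not stationary.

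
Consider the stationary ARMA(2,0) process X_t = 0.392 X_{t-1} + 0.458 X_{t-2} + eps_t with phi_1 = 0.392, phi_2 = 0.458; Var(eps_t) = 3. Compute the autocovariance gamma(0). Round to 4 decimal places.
\gamma(0) = 7.9602

Multiply the model equation by X_{t-k} and take expectations. With theta_0 = psi_0 = 1 and psi_j the MA(infinity) weights, this gives
  gamma(k) - sum_i phi_i gamma(k-i) = c_k,
  c_k = sigma^2 * sum_{j=k..q} theta_j psi_{j-k}   (c_k = 0 for k > q),
using gamma(-m) = gamma(m).
Pure AR (q = 0): c_0 = sigma^2 = 3, c_k = 0 for k >= 1.
Equations for k = 0, 1, 2 (AR order 2, c_2 = 0):
  (E0) gamma(0) = phi_1 gamma(1) + phi_2 gamma(2) + c_0
  (E1) gamma(1) = phi_1 gamma(0) + phi_2 gamma(1) + c_1
  (E2) gamma(2) = phi_1 gamma(1) + phi_2 gamma(0)
From (E1): gamma(1) = A gamma(0) + B with
  A = phi_1 / (1 - phi_2) = 0.392 / 0.542 = 0.723247,   B = c_1 / (1 - phi_2) = 0 / 0.542 = 0.
Insert (E2) into (E0): gamma(0) (1 - phi_2^2) = phi_1 (1 + phi_2) gamma(1) + c_0.
  phi_1 (1 + phi_2) = (0.392)(1.458) = 0.571536,   1 - phi_2^2 = 0.790236.
Replace gamma(1) by A gamma(0) + B and collect gamma(0):
  gamma(0) [0.790236 - (0.571536)(0.723247)] = c_0 = 3
  gamma(0) * 0.376874 = 3
  gamma(0) = 3 / 0.376874 = 7.960217.
Therefore gamma(0) = 7.9602 (to 4 decimal places).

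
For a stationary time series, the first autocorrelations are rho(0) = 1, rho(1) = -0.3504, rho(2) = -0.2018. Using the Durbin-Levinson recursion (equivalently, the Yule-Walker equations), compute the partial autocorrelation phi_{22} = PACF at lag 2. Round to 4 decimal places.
\phi_{22} = -0.3700

The PACF at lag k is phi_{kk}, the last component of the solution
to the Yule-Walker system G_k phi = r_k where
  (G_k)_{ij} = rho(|i - j|), (r_k)_i = rho(i), i,j = 1..k.
Equivalently, Durbin-Levinson gives phi_{kk} iteratively:
  phi_{11} = rho(1)
  phi_{kk} = [rho(k) - sum_{j=1..k-1} phi_{k-1,j} rho(k-j)]
            / [1 - sum_{j=1..k-1} phi_{k-1,j} rho(j)],
  phi_{k,j} = phi_{k-1,j} - phi_{kk} phi_{k-1,k-j},  j = 1..k-1.
Step k = 1:
  phi_11 = rho(1) = -0.3504.
Step k = 2:
  phi_22 = [rho(2) - phi_11 rho(1)] / [1 - phi_11 rho(1)] = [-0.2018 - (-0.3504)(-0.3504)] / [1 - (-0.3504)(-0.3504)]
         = -0.32458016 / 0.87721984 = -0.37.
Therefore phi_{22} = -0.3700.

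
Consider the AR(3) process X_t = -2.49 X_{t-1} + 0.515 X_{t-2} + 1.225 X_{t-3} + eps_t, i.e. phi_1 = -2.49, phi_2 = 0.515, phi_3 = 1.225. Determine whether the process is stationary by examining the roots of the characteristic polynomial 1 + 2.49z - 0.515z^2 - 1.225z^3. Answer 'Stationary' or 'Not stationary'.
\text{Not stationary}

The AR(p) characteristic polynomial is P(z) = 1 + 2.49z - 0.515z^2 - 1.225z^3.
Stationarity requires all roots to lie outside the unit circle, i.e. |z| > 1 for every root.
Degree 3: look for a simple real root z0 first, then factor out (1 - z/z0) and solve the remaining quadratic.
Testing z0 = -0.4: P(-0.4) = 1 + (2.49)(-0.4) + (-0.515)(-0.4)^2 + (-1.225)(-0.4)^3
  = 1 + (-0.996) + (-0.0824) + (0.0784) = 0.  So z_0 = -0.4 is a root, |z_0| = 0.4.
Divide out the factor (1 + 2.5 z) = (1 - z/z0) (since 1/z0 = -2.5):
  P(z) = (1 + 2.5 z)(1 + (-0.01) z + (-0.49) z^2)
  [check: z-coef -0.01 - (-2.5) = 2.49; z^2-coef -0.49 - (-2.5)(-0.01) = -0.515; z^3-coef -(-2.5)(-0.49) = -1.225.]
Remaining roots from the quadratic factor 1 + (-0.01) z + (-0.49) z^2:
  Set 1 + (-0.01) z + (-0.49) z^2 = 0, i.e. a z^2 + b z + c = 0 with a = -0.49, b = -0.01, c = 1.
  Discriminant D = b^2 - 4ac = (-0.01)^2 - 4*(-0.49)*1 = 0.0001 - (-1.96) = 1.9601.
  D >= 0, so the roots are real: z = (-b +/- sqrt(D)) / (2a) = (0.01 +/- 1.400036) / (-0.98).
    z_1 = (0.01 + 1.400036) / (-0.98) = -1.4388,   |z_1| = 1.4388.
    z_2 = (0.01 - 1.400036) / (-0.98) = 1.4184,   |z_2| = 1.4184.
Moduli of all roots: 0.4000, 1.4388, 1.4184.
All moduli strictly greater than 1? No.
Verdict: Not stationary.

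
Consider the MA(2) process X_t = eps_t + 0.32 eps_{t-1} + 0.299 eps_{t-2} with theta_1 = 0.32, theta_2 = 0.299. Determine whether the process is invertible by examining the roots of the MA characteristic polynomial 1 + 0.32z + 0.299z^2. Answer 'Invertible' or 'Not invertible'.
\text{Invertible}

The MA(q) characteristic polynomial is P(z) = 1 + 0.32z + 0.299z^2.
Invertibility requires all roots to lie outside the unit circle, i.e. |z| > 1 for every root.
Set 1 + (0.32) z + (0.299) z^2 = 0, i.e. a z^2 + b z + c = 0 with a = 0.299, b = 0.32, c = 1.
Discriminant D = b^2 - 4ac = (0.32)^2 - 4*(0.299)*1 = 0.1024 - (1.196) = -1.0936.
D < 0, so the roots are the complex-conjugate pair z = (-b +/- i sqrt(-D)) / (2a) = -0.5351 +/- 1.7488i.
For a conjugate pair |z|^2 = z * conj(z) = (product of roots) = c/a = 1/(0.299) = 3.344482, so |z| = sqrt(3.344482) = 1.8288 for both roots.
Moduli of all roots: 1.8288, 1.8288.
All moduli strictly greater than 1? Yes.
Verdict: Invertible.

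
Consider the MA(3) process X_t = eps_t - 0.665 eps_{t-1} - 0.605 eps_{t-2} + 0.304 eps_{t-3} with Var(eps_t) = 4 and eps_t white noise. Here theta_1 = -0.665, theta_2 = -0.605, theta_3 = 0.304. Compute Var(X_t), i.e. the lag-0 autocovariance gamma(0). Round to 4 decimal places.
\gamma(0) = 7.6027

For an MA(q) process X_t = eps_t + sum_i theta_i eps_{t-i} with
Var(eps_t) = sigma^2, the variance is
  gamma(0) = sigma^2 * (1 + sum_i theta_i^2).
  sum_i theta_i^2 = (-0.665)^2 + (-0.605)^2 + (0.304)^2 = 0.442225 + 0.366025 + 0.092416 = 0.900666.
  gamma(0) = 4 * (1 + 0.900666) = 4 * 1.900666 = 7.602664, which rounds to 7.6027.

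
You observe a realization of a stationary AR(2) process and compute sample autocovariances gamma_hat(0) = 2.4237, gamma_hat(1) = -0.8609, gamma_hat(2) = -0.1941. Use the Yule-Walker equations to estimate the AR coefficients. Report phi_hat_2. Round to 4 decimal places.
\hat\phi_{2} = -0.2360

The Yule-Walker equations for an AR(p) process read, in matrix form,
  Gamma_p phi = r_p,   with   (Gamma_p)_{ij} = gamma(|i - j|),
                       (r_p)_i = gamma(i),   i,j = 1..p.
Substitute the sample gammas (Toeplitz matrix and right-hand side of size 2):
  Gamma_p = [[2.4237, -0.8609], [-0.8609, 2.4237]]
  r_p     = [-0.8609, -0.1941]
Written out:
  2.4237 phi_1 - 0.8609 phi_2 = -0.8609
  -0.8609 phi_1 + 2.4237 phi_2 = -0.1941
Solve by Cramer's rule:
  det = gamma(0)^2 - gamma(1)^2 = (2.4237)^2 - (-0.8609)^2 = 5.87432169 - 0.74114881 = 5.13317288
  phi_hat_1 = [gamma(1) gamma(0) - gamma(1) gamma(2)] / det = [(-0.8609)(2.4237) - (-0.8609)(-0.1941)] / 5.13317288 = -2.25366402 / 5.13317288 = -0.439
  phi_hat_2 = [gamma(0) gamma(2) - gamma(1)^2] / det = [(2.4237)(-0.1941) - (-0.8609)^2] / 5.13317288 = -1.21158898 / 5.13317288 = -0.236
So phi_hat = [-0.4390, -0.2360].
Therefore phi_hat_2 = -0.2360.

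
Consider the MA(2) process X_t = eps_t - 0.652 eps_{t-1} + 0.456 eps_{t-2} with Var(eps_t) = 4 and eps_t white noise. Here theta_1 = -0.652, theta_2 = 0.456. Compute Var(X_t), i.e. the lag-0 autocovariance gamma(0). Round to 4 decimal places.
\gamma(0) = 6.5322

For an MA(q) process X_t = eps_t + sum_i theta_i eps_{t-i} with
Var(eps_t) = sigma^2, the variance is
  gamma(0) = sigma^2 * (1 + sum_i theta_i^2).
  sum_i theta_i^2 = (-0.652)^2 + (0.456)^2 = 0.425104 + 0.207936 = 0.63304.
  gamma(0) = 4 * (1 + 0.63304) = 4 * 1.63304 = 6.53216, which rounds to 6.5322.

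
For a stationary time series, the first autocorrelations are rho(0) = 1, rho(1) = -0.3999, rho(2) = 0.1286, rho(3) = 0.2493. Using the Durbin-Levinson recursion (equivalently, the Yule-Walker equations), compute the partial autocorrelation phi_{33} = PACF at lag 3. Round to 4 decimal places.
\phi_{33} = 0.3430

The PACF at lag k is phi_{kk}, the last component of the solution
to the Yule-Walker system G_k phi = r_k where
  (G_k)_{ij} = rho(|i - j|), (r_k)_i = rho(i), i,j = 1..k.
Equivalently, Durbin-Levinson gives phi_{kk} iteratively:
  phi_{11} = rho(1)
  phi_{kk} = [rho(k) - sum_{j=1..k-1} phi_{k-1,j} rho(k-j)]
            / [1 - sum_{j=1..k-1} phi_{k-1,j} rho(j)],
  phi_{k,j} = phi_{k-1,j} - phi_{kk} phi_{k-1,k-j},  j = 1..k-1.
Step k = 1:
  phi_11 = rho(1) = -0.3999.
Step k = 2:
  phi_22 = [rho(2) - phi_11 rho(1)] / [1 - phi_11 rho(1)] = [0.1286 - (-0.3999)(-0.3999)] / [1 - (-0.3999)(-0.3999)]
         = -0.03132001 / 0.84007999 = -0.037282.
  Update: phi_21 = phi_11 - phi_22 phi_11 = -0.3999 - (-0.037282)(-0.3999) = -0.414809.
Step k = 3:
  phi_33 = [rho(3) - phi_21 rho(2) - phi_22 rho(1)] / [1 - phi_21 rho(1) - phi_22 rho(2)]
    numerator   = 0.2493 - (-0.414809)(0.1286) - (-0.037282)(-0.3999) = 0.28773531
    denominator = 1 - (-0.414809)(-0.3999) - (-0.037282)(0.1286) = 0.83891231
  phi_33 = 0.28773531 / 0.83891231 = 0.343.
Therefore phi_{33} = 0.3430.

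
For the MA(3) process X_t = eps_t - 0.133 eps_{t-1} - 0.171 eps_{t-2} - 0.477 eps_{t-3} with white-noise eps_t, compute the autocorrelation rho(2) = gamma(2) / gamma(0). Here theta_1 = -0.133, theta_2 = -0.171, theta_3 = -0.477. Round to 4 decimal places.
\rho(2) = -0.0844

For an MA(q) process with theta_0 = 1, the autocovariance is
  gamma(k) = sigma^2 * sum_{i=0..q-k} theta_i * theta_{i+k},
and rho(k) = gamma(k) / gamma(0). Sigma^2 cancels.
  numerator   = (1)*(-0.171) + (-0.133)*(-0.477) = -0.107559.
  denominator = (1)^2 + (-0.133)^2 + (-0.171)^2 + (-0.477)^2 = 1.274459.
  rho(2) = -0.107559 / 1.274459 = -0.0844.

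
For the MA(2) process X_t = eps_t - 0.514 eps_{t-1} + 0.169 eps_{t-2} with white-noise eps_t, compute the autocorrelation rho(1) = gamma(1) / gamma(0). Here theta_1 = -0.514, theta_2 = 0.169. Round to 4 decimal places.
\rho(1) = -0.4648

For an MA(q) process with theta_0 = 1, the autocovariance is
  gamma(k) = sigma^2 * sum_{i=0..q-k} theta_i * theta_{i+k},
and rho(k) = gamma(k) / gamma(0). Sigma^2 cancels.
  numerator   = (1)*(-0.514) + (-0.514)*(0.169) = -0.600866.
  denominator = (1)^2 + (-0.514)^2 + (0.169)^2 = 1.292757.
  rho(1) = -0.600866 / 1.292757 = -0.4648.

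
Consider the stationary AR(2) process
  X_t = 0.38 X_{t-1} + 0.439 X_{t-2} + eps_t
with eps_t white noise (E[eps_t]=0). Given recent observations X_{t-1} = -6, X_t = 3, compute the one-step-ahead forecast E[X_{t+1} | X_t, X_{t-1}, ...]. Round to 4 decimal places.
E[X_{t+1} \mid \mathcal F_t] = -1.4940

For an AR(p) model X_t = c + sum_i phi_i X_{t-i} + eps_t, the
one-step-ahead conditional mean is
  E[X_{t+1} | X_t, ...] = c + sum_i phi_i X_{t+1-i}.
Substitute known values:
  E[X_{t+1} | ...] = (0.38) * (3) + (0.439) * (-6)
                   = -1.4940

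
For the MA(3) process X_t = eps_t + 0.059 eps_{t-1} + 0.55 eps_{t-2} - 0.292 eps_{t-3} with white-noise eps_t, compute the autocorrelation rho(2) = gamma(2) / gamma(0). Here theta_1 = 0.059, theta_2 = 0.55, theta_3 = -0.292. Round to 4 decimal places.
\rho(2) = 0.3829

For an MA(q) process with theta_0 = 1, the autocovariance is
  gamma(k) = sigma^2 * sum_{i=0..q-k} theta_i * theta_{i+k},
and rho(k) = gamma(k) / gamma(0). Sigma^2 cancels.
  numerator   = (1)*(0.55) + (0.059)*(-0.292) = 0.532772.
  denominator = (1)^2 + (0.059)^2 + (0.55)^2 + (-0.292)^2 = 1.391245.
  rho(2) = 0.532772 / 1.391245 = 0.3829.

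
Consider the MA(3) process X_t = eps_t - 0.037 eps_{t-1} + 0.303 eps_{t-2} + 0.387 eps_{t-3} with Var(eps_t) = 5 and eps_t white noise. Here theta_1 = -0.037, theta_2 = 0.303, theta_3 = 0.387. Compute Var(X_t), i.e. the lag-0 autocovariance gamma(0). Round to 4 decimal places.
\gamma(0) = 6.2147

For an MA(q) process X_t = eps_t + sum_i theta_i eps_{t-i} with
Var(eps_t) = sigma^2, the variance is
  gamma(0) = sigma^2 * (1 + sum_i theta_i^2).
  sum_i theta_i^2 = (-0.037)^2 + (0.303)^2 + (0.387)^2 = 0.001369 + 0.091809 + 0.149769 = 0.242947.
  gamma(0) = 5 * (1 + 0.242947) = 5 * 1.242947 = 6.214735, which rounds to 6.2147.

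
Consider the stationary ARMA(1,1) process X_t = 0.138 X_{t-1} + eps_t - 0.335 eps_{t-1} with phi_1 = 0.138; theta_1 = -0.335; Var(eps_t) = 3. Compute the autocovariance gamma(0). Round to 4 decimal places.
\gamma(0) = 3.1187

Multiply the model equation by X_{t-k} and take expectations. With theta_0 = psi_0 = 1 and psi_j the MA(infinity) weights, this gives
  gamma(k) - sum_i phi_i gamma(k-i) = c_k,
  c_k = sigma^2 * sum_{j=k..q} theta_j psi_{j-k}   (c_k = 0 for k > q),
using gamma(-m) = gamma(m).
psi-weights needed (psi_j = theta_j + sum_i phi_i psi_{j-i}):
  psi_1 = theta_1 + phi_1 = -0.335 + (0.138) = -0.197
Right-hand sides:
  c_0 = sigma^2 (1 + theta_1 psi_1) = 3 * (1 + (-0.335)(-0.197)) = 3 * 1.065995 = 3.197985
  c_1 = sigma^2 theta_1 = 3 * (-0.335) = -1.005
  c_2 = 0
Equations for k = 0 and k = 1 (AR order 1):
  gamma(0) = phi_1 gamma(1) + c_0
  gamma(1) = phi_1 gamma(0) + c_1
Substituting the second into the first: gamma(0) (1 - phi_1^2) = c_0 + phi_1 c_1, so
  gamma(0) = (c_0 + phi_1 c_1) / (1 - phi_1^2) = (3.197985 + (0.138)(-1.005)) / (1 - (0.138)^2) = 3.059295 / 0.980956 = 3.118687.
Therefore gamma(0) = 3.1187 (to 4 decimal places).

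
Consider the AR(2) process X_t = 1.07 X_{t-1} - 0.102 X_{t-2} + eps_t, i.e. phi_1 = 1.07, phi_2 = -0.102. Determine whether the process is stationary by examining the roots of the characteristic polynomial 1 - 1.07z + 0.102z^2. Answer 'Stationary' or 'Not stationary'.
\text{Stationary}

The AR(p) characteristic polynomial is P(z) = 1 - 1.07z + 0.102z^2.
Stationarity requires all roots to lie outside the unit circle, i.e. |z| > 1 for every root.
Set 1 + (-1.07) z + (0.102) z^2 = 0, i.e. a z^2 + b z + c = 0 with a = 0.102, b = -1.07, c = 1.
Discriminant D = b^2 - 4ac = (-1.07)^2 - 4*(0.102)*1 = 1.1449 - (0.408) = 0.7369.
D >= 0, so the roots are real: z = (-b +/- sqrt(D)) / (2a) = (1.07 +/- 0.858429) / (0.204).
  z_1 = (1.07 + 0.858429) / (0.204) = 9.4531,   |z_1| = 9.4531.
  z_2 = (1.07 - 0.858429) / (0.204) = 1.0371,   |z_2| = 1.0371.
Moduli of all roots: 9.4531, 1.0371.
All moduli strictly greater than 1? Yes.
Verdict: Stationary.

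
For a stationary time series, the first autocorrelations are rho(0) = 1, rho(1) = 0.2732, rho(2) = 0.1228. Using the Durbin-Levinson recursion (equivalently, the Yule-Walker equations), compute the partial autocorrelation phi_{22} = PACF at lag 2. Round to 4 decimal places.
\phi_{22} = 0.0520

The PACF at lag k is phi_{kk}, the last component of the solution
to the Yule-Walker system G_k phi = r_k where
  (G_k)_{ij} = rho(|i - j|), (r_k)_i = rho(i), i,j = 1..k.
Equivalently, Durbin-Levinson gives phi_{kk} iteratively:
  phi_{11} = rho(1)
  phi_{kk} = [rho(k) - sum_{j=1..k-1} phi_{k-1,j} rho(k-j)]
            / [1 - sum_{j=1..k-1} phi_{k-1,j} rho(j)],
  phi_{k,j} = phi_{k-1,j} - phi_{kk} phi_{k-1,k-j},  j = 1..k-1.
Step k = 1:
  phi_11 = rho(1) = 0.2732.
Step k = 2:
  phi_22 = [rho(2) - phi_11 rho(1)] / [1 - phi_11 rho(1)] = [0.1228 - (0.2732)(0.2732)] / [1 - (0.2732)(0.2732)]
         = 0.04816176 / 0.92536176 = 0.052.
Therefore phi_{22} = 0.0520.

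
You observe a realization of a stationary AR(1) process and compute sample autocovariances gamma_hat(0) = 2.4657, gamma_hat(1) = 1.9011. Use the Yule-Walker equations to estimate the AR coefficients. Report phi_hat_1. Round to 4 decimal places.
\hat\phi_{1} = 0.7710

The Yule-Walker equations for an AR(p) process read, in matrix form,
  Gamma_p phi = r_p,   with   (Gamma_p)_{ij} = gamma(|i - j|),
                       (r_p)_i = gamma(i),   i,j = 1..p.
Substitute the sample gammas (Toeplitz matrix and right-hand side of size 1):
  Gamma_p = [[2.4657]]
  r_p     = [1.9011]
With p = 1 this is the single equation gamma(0) phi_1 = gamma(1):
  phi_hat_1 = gamma(1) / gamma(0) = 1.9011 / 2.4657 = 0.7710.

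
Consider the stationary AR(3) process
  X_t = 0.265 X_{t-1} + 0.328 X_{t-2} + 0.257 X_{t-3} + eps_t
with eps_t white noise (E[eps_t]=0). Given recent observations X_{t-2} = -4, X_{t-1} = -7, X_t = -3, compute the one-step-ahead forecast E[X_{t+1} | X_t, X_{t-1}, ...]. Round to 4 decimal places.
E[X_{t+1} \mid \mathcal F_t] = -4.1190

For an AR(p) model X_t = c + sum_i phi_i X_{t-i} + eps_t, the
one-step-ahead conditional mean is
  E[X_{t+1} | X_t, ...] = c + sum_i phi_i X_{t+1-i}.
Substitute known values:
  E[X_{t+1} | ...] = (0.265) * (-3) + (0.328) * (-7) + (0.257) * (-4)
                   = -4.1190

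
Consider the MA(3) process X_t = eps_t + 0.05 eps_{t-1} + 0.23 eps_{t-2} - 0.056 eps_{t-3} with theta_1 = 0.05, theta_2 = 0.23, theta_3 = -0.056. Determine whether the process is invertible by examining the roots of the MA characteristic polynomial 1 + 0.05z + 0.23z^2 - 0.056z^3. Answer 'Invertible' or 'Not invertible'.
\text{Invertible}

The MA(q) characteristic polynomial is P(z) = 1 + 0.05z + 0.23z^2 - 0.056z^3.
Invertibility requires all roots to lie outside the unit circle, i.e. |z| > 1 for every root.
Degree 3: look for a simple real root z0 first, then factor out (1 - z/z0) and solve the remaining quadratic.
Testing z0 = 5: P(5) = 1 + (0.05)(5) + (0.23)(5)^2 + (-0.056)(5)^3
  = 1 + (0.25) + (5.75) + (-7) = 0.  So z_0 = 5 is a root, |z_0| = 5.
Divide out the factor (1 - 0.2 z) = (1 - z/z0) (since 1/z0 = 0.2):
  P(z) = (1 - 0.2 z)(1 + (0.25) z + (0.28) z^2)
  [check: z-coef 0.25 - (0.2) = 0.05; z^2-coef 0.28 - (0.2)(0.25) = 0.23; z^3-coef -(0.2)(0.28) = -0.056.]
Remaining roots from the quadratic factor 1 + (0.25) z + (0.28) z^2:
  Set 1 + (0.25) z + (0.28) z^2 = 0, i.e. a z^2 + b z + c = 0 with a = 0.28, b = 0.25, c = 1.
  Discriminant D = b^2 - 4ac = (0.25)^2 - 4*(0.28)*1 = 0.0625 - (1.12) = -1.0575.
  D < 0, so the roots are the complex-conjugate pair z = (-b +/- i sqrt(-D)) / (2a) = -0.4464 +/- 1.8363i.
  For a conjugate pair |z|^2 = z * conj(z) = (product of roots) = c/a = 1/(0.28) = 3.571429, so |z| = sqrt(3.571429) = 1.8898 for both roots.
Moduli of all roots: 5.0000, 1.8898, 1.8898.
All moduli strictly greater than 1? Yes.
Verdict: Invertible.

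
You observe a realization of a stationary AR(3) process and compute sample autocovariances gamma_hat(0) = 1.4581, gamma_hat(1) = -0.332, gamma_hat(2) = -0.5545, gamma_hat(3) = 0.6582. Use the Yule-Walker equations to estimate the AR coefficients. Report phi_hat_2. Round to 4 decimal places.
\hat\phi_{2} = -0.3580

The Yule-Walker equations for an AR(p) process read, in matrix form,
  Gamma_p phi = r_p,   with   (Gamma_p)_{ij} = gamma(|i - j|),
                       (r_p)_i = gamma(i),   i,j = 1..p.
Substitute the sample gammas (Toeplitz matrix and right-hand side of size 3):
  Gamma_p = [[1.4581, -0.332, -0.5545], [-0.332, 1.4581, -0.332], [-0.5545, -0.332, 1.4581]]
  r_p     = [-0.332, -0.5545, 0.6582]
Written out (R1..R3):
  (R1) 1.4581 phi_1 - 0.332 phi_2 - 0.5545 phi_3 = -0.332
  (R2) -0.332 phi_1 + 1.4581 phi_2 - 0.332 phi_3 = -0.5545
  (R3) -0.5545 phi_1 - 0.332 phi_2 + 1.4581 phi_3 = 0.6582
Gaussian elimination:
  R2 <- R2 - (-0.332/1.4581) R1 = R2 - (-0.227694) R1:  1.382506 phi_2 - 0.458256 phi_3 = -0.630094
  R3 <- R3 - (-0.5545/1.4581) R1 = R3 - (-0.380289) R1:  -0.458256 phi_2 + 1.24723 phi_3 = 0.531944
  R3 <- R3 - (-0.458256/1.382506) R2 = R3 - (-0.331468) R2:  1.095332 phi_3 = 0.323088
Back-substitution:
  phi_hat_3 = 0.323088 / 1.095332 = 0.294968
  phi_hat_2 = (-0.630094 - (-0.458256)(0.294968)) / 1.382506 = -0.35799
  phi_hat_1 = (-0.332 - (-0.332)(-0.35799) - (-0.5545)(0.294968)) / 1.4581 = -0.197032
So phi_hat = [-0.1970, -0.3580, 0.2950].
Therefore phi_hat_2 = -0.3580.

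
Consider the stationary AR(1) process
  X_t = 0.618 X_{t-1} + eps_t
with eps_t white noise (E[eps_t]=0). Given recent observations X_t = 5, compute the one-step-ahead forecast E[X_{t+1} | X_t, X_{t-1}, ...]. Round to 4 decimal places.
E[X_{t+1} \mid \mathcal F_t] = 3.0900

For an AR(p) model X_t = c + sum_i phi_i X_{t-i} + eps_t, the
one-step-ahead conditional mean is
  E[X_{t+1} | X_t, ...] = c + sum_i phi_i X_{t+1-i}.
Substitute known values:
  E[X_{t+1} | ...] = (0.618) * (5)
                   = 3.0900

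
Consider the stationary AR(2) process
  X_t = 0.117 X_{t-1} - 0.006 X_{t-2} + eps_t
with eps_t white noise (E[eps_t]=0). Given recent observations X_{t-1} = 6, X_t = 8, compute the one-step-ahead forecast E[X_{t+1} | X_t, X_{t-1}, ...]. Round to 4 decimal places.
E[X_{t+1} \mid \mathcal F_t] = 0.9000

For an AR(p) model X_t = c + sum_i phi_i X_{t-i} + eps_t, the
one-step-ahead conditional mean is
  E[X_{t+1} | X_t, ...] = c + sum_i phi_i X_{t+1-i}.
Substitute known values:
  E[X_{t+1} | ...] = (0.117) * (8) + (-0.006) * (6)
                   = 0.9000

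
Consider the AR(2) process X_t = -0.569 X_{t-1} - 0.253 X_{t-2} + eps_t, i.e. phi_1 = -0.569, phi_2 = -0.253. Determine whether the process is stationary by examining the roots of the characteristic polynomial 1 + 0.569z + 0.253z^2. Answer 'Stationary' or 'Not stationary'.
\text{Stationary}

The AR(p) characteristic polynomial is P(z) = 1 + 0.569z + 0.253z^2.
Stationarity requires all roots to lie outside the unit circle, i.e. |z| > 1 for every root.
Set 1 + (0.569) z + (0.253) z^2 = 0, i.e. a z^2 + b z + c = 0 with a = 0.253, b = 0.569, c = 1.
Discriminant D = b^2 - 4ac = (0.569)^2 - 4*(0.253)*1 = 0.323761 - (1.012) = -0.688239.
D < 0, so the roots are the complex-conjugate pair z = (-b +/- i sqrt(-D)) / (2a) = -1.1245 +/- 1.6395i.
For a conjugate pair |z|^2 = z * conj(z) = (product of roots) = c/a = 1/(0.253) = 3.952569, so |z| = sqrt(3.952569) = 1.9881 for both roots.
Moduli of all roots: 1.9881, 1.9881.
All moduli strictly greater than 1? Yes.
Verdict: Stationary.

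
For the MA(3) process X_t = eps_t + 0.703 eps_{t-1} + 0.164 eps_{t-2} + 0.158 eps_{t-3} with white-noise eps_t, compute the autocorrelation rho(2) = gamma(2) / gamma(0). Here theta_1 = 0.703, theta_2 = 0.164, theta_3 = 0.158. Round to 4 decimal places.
\rho(2) = 0.1779

For an MA(q) process with theta_0 = 1, the autocovariance is
  gamma(k) = sigma^2 * sum_{i=0..q-k} theta_i * theta_{i+k},
and rho(k) = gamma(k) / gamma(0). Sigma^2 cancels.
  numerator   = (1)*(0.164) + (0.703)*(0.158) = 0.275074.
  denominator = (1)^2 + (0.703)^2 + (0.164)^2 + (0.158)^2 = 1.546069.
  rho(2) = 0.275074 / 1.546069 = 0.1779.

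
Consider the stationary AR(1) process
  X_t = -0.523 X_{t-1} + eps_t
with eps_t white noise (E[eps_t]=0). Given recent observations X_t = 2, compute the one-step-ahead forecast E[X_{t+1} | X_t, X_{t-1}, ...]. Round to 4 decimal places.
E[X_{t+1} \mid \mathcal F_t] = -1.0460

For an AR(p) model X_t = c + sum_i phi_i X_{t-i} + eps_t, the
one-step-ahead conditional mean is
  E[X_{t+1} | X_t, ...] = c + sum_i phi_i X_{t+1-i}.
Substitute known values:
  E[X_{t+1} | ...] = (-0.523) * (2)
                   = -1.0460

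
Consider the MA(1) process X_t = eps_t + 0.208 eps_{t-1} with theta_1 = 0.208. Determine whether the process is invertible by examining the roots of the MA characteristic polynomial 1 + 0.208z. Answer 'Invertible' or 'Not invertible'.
\text{Invertible}

The MA(q) characteristic polynomial is P(z) = 1 + 0.208z.
Invertibility requires all roots to lie outside the unit circle, i.e. |z| > 1 for every root.
This is linear in z: 1 + (0.208) z = 0  =>  z = -1/(0.208) = -4.807692,  |z| = 4.807692.
Moduli of all roots: 4.8077.
All moduli strictly greater than 1? Yes.
Verdict: Invertible.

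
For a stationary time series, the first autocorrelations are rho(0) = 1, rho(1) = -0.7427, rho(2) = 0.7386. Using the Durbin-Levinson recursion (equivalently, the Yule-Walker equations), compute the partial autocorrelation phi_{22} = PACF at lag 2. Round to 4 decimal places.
\phi_{22} = 0.4170

The PACF at lag k is phi_{kk}, the last component of the solution
to the Yule-Walker system G_k phi = r_k where
  (G_k)_{ij} = rho(|i - j|), (r_k)_i = rho(i), i,j = 1..k.
Equivalently, Durbin-Levinson gives phi_{kk} iteratively:
  phi_{11} = rho(1)
  phi_{kk} = [rho(k) - sum_{j=1..k-1} phi_{k-1,j} rho(k-j)]
            / [1 - sum_{j=1..k-1} phi_{k-1,j} rho(j)],
  phi_{k,j} = phi_{k-1,j} - phi_{kk} phi_{k-1,k-j},  j = 1..k-1.
Step k = 1:
  phi_11 = rho(1) = -0.7427.
Step k = 2:
  phi_22 = [rho(2) - phi_11 rho(1)] / [1 - phi_11 rho(1)] = [0.7386 - (-0.7427)(-0.7427)] / [1 - (-0.7427)(-0.7427)]
         = 0.18699671 / 0.44839671 = 0.417.
Therefore phi_{22} = 0.4170.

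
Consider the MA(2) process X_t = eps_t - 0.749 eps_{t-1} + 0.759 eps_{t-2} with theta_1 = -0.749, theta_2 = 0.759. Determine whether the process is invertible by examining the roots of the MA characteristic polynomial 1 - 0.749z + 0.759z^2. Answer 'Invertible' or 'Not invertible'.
\text{Invertible}

The MA(q) characteristic polynomial is P(z) = 1 - 0.749z + 0.759z^2.
Invertibility requires all roots to lie outside the unit circle, i.e. |z| > 1 for every root.
Set 1 + (-0.749) z + (0.759) z^2 = 0, i.e. a z^2 + b z + c = 0 with a = 0.759, b = -0.749, c = 1.
Discriminant D = b^2 - 4ac = (-0.749)^2 - 4*(0.759)*1 = 0.561001 - (3.036) = -2.474999.
D < 0, so the roots are the complex-conjugate pair z = (-b +/- i sqrt(-D)) / (2a) = 0.4934 +/- 1.0364i.
For a conjugate pair |z|^2 = z * conj(z) = (product of roots) = c/a = 1/(0.759) = 1.317523, so |z| = sqrt(1.317523) = 1.1478 for both roots.
Moduli of all roots: 1.1478, 1.1478.
All moduli strictly greater than 1? Yes.
Verdict: Invertible.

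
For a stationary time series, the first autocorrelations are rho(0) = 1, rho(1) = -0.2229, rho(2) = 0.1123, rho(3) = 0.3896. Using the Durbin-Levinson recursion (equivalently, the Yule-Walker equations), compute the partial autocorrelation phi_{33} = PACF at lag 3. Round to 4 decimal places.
\phi_{33} = 0.4520

The PACF at lag k is phi_{kk}, the last component of the solution
to the Yule-Walker system G_k phi = r_k where
  (G_k)_{ij} = rho(|i - j|), (r_k)_i = rho(i), i,j = 1..k.
Equivalently, Durbin-Levinson gives phi_{kk} iteratively:
  phi_{11} = rho(1)
  phi_{kk} = [rho(k) - sum_{j=1..k-1} phi_{k-1,j} rho(k-j)]
            / [1 - sum_{j=1..k-1} phi_{k-1,j} rho(j)],
  phi_{k,j} = phi_{k-1,j} - phi_{kk} phi_{k-1,k-j},  j = 1..k-1.
Step k = 1:
  phi_11 = rho(1) = -0.2229.
Step k = 2:
  phi_22 = [rho(2) - phi_11 rho(1)] / [1 - phi_11 rho(1)] = [0.1123 - (-0.2229)(-0.2229)] / [1 - (-0.2229)(-0.2229)]
         = 0.06261559 / 0.95031559 = 0.065889.
  Update: phi_21 = phi_11 - phi_22 phi_11 = -0.2229 - (0.065889)(-0.2229) = -0.208213.
Step k = 3:
  phi_33 = [rho(3) - phi_21 rho(2) - phi_22 rho(1)] / [1 - phi_21 rho(1) - phi_22 rho(2)]
    numerator   = 0.3896 - (-0.208213)(0.1123) - (0.065889)(-0.2229) = 0.42766907
    denominator = 1 - (-0.208213)(-0.2229) - (0.065889)(0.1123) = 0.9461899
  phi_33 = 0.42766907 / 0.9461899 = 0.452.
Therefore phi_{33} = 0.4520.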